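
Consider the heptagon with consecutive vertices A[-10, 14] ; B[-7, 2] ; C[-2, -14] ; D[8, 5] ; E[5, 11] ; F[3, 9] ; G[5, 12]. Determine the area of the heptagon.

Cross-terms: 78, 102, 102, 63, 12, -9, 190  ⇒  Σ = 538
Area = |Σ|/2 = 269.

269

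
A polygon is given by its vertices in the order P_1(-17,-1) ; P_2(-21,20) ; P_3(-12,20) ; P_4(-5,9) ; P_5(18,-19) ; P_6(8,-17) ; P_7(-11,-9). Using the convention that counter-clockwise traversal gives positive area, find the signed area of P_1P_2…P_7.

-585.5

Apply the surveyor's formula: 2A = Σ (x_i·y_{i+1} − x_{i+1}·y_i), indices taken mod 7.
Σ = (-361) + (-180) + (-8) + (-67) + (-154) + (-259) + (-142) = -1171
Signed area = Σ/2 = -585.5 (negative ⇒ clockwise traversal).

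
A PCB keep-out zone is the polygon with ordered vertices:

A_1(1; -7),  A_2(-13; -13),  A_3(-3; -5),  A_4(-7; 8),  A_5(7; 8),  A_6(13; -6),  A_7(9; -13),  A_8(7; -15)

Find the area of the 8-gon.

Σ = (-104) + (26) + (-59) + (-112) + (-146) + (-115) + (-44) + (-34) = -588
Area = |Σ|/2 = 294.

294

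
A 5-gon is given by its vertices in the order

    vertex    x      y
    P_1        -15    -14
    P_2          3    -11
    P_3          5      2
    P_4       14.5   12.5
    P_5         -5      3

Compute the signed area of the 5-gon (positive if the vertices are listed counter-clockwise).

Cross-terms: 207, 61, 33.5, 106, 115  ⇒  Σ = 522.5
Signed area = Σ/2 = 261.25 (positive ⇒ counter-clockwise traversal).

261.25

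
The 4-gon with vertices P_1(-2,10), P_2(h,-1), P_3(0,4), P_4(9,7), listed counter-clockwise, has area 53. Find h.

The doubled signed area Σ (x_i y_{i+1} − x_{i+1} y_i) is linear in h.
With h=0 it equals 70; the coefficient of h is -6 (from the two edges through P_2).
So -6·h + 70 = 2·53 = 106 ⇒ h = -6.

-6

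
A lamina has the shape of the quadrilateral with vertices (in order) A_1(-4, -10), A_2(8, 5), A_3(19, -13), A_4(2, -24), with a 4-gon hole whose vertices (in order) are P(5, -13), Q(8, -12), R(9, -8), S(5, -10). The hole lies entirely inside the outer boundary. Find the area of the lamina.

Outer boundary:
Apply the shoelace formula: 2A = Σ (x_i·y_{i+1} − x_{i+1}·y_i), indices taken mod 4.
A_1→A_2: (-4)(5) − (8)(-10) = 60
A_2→A_3: (8)(-13) − (19)(5) = -199
A_3→A_4: (19)(-24) − (2)(-13) = -430
A_4→A_1: (2)(-10) − (-4)(-24) = -116
Σ = -685
Area = |Σ|/2 = 342.5.
Hole:
Cross-terms: 44, 44, -50, -15  ⇒  Σ = 23
Area = |Σ|/2 = 11.5.
Net area = 342.5 − 11.5 = 331.

331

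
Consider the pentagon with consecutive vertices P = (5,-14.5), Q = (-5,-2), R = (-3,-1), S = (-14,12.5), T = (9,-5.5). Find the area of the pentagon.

Apply Gauss's area formula: 2A = Σ (x_i·y_{i+1} − x_{i+1}·y_i), indices taken mod 5.
Σ = (-82.5) + (-1) + (-51.5) + (-35.5) + (-103) = -273.5
Area = |Σ|/2 = 136.75.

136.75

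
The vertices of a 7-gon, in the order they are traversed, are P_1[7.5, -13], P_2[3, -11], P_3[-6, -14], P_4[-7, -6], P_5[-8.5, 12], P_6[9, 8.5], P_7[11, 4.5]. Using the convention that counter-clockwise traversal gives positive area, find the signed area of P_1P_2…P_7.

Apply the shoelace (surveyor's) formula: 2A = Σ (x_i·y_{i+1} − x_{i+1}·y_i), indices taken mod 7.
Σ = (-43.5) + (-108) + (-62) + (-135) + (-180.25) + (-53) + (-176.75) = -758.5
Signed area = Σ/2 = -379.25 (negative ⇒ clockwise traversal).

-379.25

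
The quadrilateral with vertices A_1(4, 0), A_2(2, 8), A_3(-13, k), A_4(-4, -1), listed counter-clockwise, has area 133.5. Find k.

The doubled signed area Σ (x_i y_{i+1} − x_{i+1} y_i) is linear in k.
With k=0 it equals 153; the coefficient of k is 6 (from the two edges through A_3).
So 6·k + 153 = 2·133.5 = 267 ⇒ k = 19.

19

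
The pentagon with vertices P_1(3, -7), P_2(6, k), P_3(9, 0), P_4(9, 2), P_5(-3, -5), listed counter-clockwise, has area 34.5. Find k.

-2

Write out the shoelace sum; only the two edges meeting at P_2 involve k:
2·Area = [(3·k − 6·(-7)) + (6·0 − 9·k)] + 15
       = -6·k + 57 = 69
⇒ k = -2.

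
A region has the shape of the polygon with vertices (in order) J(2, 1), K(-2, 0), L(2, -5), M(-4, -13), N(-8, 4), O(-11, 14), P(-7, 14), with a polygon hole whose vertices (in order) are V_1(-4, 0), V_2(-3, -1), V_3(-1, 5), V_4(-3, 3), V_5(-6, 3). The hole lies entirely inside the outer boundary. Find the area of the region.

146

Outer boundary:
Cross-terms: 2, 10, -46, -120, -68, -56, -35  ⇒  Σ = -313
Area = |Σ|/2 = 156.5.
Hole:
V_1→V_2: (-4)(-1) − (-3)(0) = 4
V_2→V_3: (-3)(5) − (-1)(-1) = -16
V_3→V_4: (-1)(3) − (-3)(5) = 12
V_4→V_5: (-3)(3) − (-6)(3) = 9
V_5→V_1: (-6)(0) − (-4)(3) = 12
Σ = 21
Area = |Σ|/2 = 10.5.
Net area = 156.5 − 10.5 = 146.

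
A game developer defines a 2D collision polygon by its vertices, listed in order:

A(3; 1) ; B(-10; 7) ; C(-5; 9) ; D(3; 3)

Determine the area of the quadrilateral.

36

Apply Gauss's area formula: 2A = Σ (x_i·y_{i+1} − x_{i+1}·y_i), indices taken mod 4.
Cross-terms: 31, -55, -42, -6  ⇒  Σ = -72
Area = |Σ|/2 = 36.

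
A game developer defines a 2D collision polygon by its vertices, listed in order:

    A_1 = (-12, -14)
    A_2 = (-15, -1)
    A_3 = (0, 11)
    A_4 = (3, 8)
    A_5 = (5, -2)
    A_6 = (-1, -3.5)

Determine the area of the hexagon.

244.75

Σ = (-198) + (-165) + (-33) + (-46) + (-19.5) + (-28) = -489.5
Area = |Σ|/2 = 244.75.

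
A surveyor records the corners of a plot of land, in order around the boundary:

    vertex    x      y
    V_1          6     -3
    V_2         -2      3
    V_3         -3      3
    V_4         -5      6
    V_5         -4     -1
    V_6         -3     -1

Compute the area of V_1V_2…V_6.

V_1→V_2: (6)(3) − (-2)(-3) = 12
V_2→V_3: (-2)(3) − (-3)(3) = 3
V_3→V_4: (-3)(6) − (-5)(3) = -3
V_4→V_5: (-5)(-1) − (-4)(6) = 29
V_5→V_6: (-4)(-1) − (-3)(-1) = 1
V_6→V_1: (-3)(-3) − (6)(-1) = 15
Σ = 57
Area = |Σ|/2 = 28.5.

28.5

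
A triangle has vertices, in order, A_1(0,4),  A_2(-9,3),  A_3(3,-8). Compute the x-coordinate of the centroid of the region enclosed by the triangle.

-2

Apply the shoelace formula. First the cross-terms c_i = x_i·y_{i+1} − x_{i+1}·y_i:
  36, 63, 12  ⇒  2A = 111, A = 55.5.
Then Σ (x_i + x_{i+1})·c_i = -666, so x̄ = -666 / (6·55.5) = -2.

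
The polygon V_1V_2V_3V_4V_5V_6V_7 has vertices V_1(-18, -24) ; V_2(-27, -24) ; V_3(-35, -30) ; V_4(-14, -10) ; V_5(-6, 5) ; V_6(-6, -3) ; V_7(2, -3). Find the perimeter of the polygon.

110

|V_1V_2| = √((-9)² + (0)²) = √81 = 9
|V_2V_3| = √((-8)² + (-6)²) = √100 = 10
|V_3V_4| = √((21)² + (20)²) = √841 = 29
|V_4V_5| = √((8)² + (15)²) = √289 = 17
|V_5V_6| = √((0)² + (-8)²) = √64 = 8
|V_6V_7| = √((8)² + (0)²) = √64 = 8
|V_7V_1| = √((-20)² + (-21)²) = √841 = 29
Perimeter = 9 + 10 + 29 + 17 + 8 + 8 + 29 = 110.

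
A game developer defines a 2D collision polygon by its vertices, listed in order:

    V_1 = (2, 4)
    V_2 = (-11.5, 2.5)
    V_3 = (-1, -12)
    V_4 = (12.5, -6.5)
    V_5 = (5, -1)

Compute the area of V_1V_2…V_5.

Apply the shoelace formula: 2A = Σ (x_i·y_{i+1} − x_{i+1}·y_i), indices taken mod 5.
V_1→V_2: (2)(2.5) − (-11.5)(4) = 51
V_2→V_3: (-11.5)(-12) − (-1)(2.5) = 140.5
V_3→V_4: (-1)(-6.5) − (12.5)(-12) = 156.5
V_4→V_5: (12.5)(-1) − (5)(-6.5) = 20
V_5→V_1: (5)(4) − (2)(-1) = 22
Σ = 390
Area = |Σ|/2 = 195.

195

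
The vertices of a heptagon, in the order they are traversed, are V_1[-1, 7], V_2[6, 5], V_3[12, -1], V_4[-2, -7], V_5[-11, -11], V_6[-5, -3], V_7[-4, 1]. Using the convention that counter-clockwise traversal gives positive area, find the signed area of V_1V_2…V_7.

Apply Gauss's area formula: 2A = Σ (x_i·y_{i+1} − x_{i+1}·y_i), indices taken mod 7.
Cross-terms: -47, -66, -86, -55, -22, -17, -27  ⇒  Σ = -320
Signed area = Σ/2 = -160 (negative ⇒ clockwise traversal).

-160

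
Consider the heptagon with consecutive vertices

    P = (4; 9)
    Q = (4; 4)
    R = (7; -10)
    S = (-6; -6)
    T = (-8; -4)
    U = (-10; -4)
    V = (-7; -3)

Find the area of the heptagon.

135.5

Apply the shoelace formula: 2A = Σ (x_i·y_{i+1} − x_{i+1}·y_i), indices taken mod 7.
Cross-terms: -20, -68, -102, -24, -8, 2, -51  ⇒  Σ = -271
Area = |Σ|/2 = 135.5.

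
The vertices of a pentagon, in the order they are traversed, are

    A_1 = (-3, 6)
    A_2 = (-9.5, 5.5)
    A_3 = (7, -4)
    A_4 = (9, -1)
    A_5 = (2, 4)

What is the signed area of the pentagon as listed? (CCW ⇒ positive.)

65.5

A_1→A_2: (-3)(5.5) − (-9.5)(6) = 40.5
A_2→A_3: (-9.5)(-4) − (7)(5.5) = -0.5
A_3→A_4: (7)(-1) − (9)(-4) = 29
A_4→A_5: (9)(4) − (2)(-1) = 38
A_5→A_1: (2)(6) − (-3)(4) = 24
Σ = 131
Signed area = Σ/2 = 65.5 (positive ⇒ counter-clockwise traversal).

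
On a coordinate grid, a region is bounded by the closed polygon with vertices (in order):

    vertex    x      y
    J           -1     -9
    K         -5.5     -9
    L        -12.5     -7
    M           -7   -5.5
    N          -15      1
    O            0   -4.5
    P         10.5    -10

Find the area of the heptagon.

Σ = (-40.5) + (-74) + (19.75) + (-89.5) + (67.5) + (47.25) + (-104.5) = -174
Area = |Σ|/2 = 87.

87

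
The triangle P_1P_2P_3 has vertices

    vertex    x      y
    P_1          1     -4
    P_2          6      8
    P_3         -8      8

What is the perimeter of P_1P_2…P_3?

42

|P_1P_2| = √((5)² + (12)²) = √169 = 13
|P_2P_3| = √((-14)² + (0)²) = √196 = 14
|P_3P_1| = √((9)² + (-12)²) = √225 = 15
Perimeter = 13 + 14 + 15 = 42.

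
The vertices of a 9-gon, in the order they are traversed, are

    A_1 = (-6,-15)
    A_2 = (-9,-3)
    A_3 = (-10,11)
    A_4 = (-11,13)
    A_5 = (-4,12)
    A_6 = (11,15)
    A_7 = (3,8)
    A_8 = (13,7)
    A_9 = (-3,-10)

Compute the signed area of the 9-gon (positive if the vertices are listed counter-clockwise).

-345.5

Σ = (-117) + (-129) + (-9) + (-80) + (-192) + (43) + (-83) + (-109) + (-15) = -691
Signed area = Σ/2 = -345.5 (negative ⇒ clockwise traversal).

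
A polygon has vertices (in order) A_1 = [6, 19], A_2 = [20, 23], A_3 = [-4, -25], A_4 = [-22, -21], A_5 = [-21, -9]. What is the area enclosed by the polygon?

Apply Gauss's area formula: 2A = Σ (x_i·y_{i+1} − x_{i+1}·y_i), indices taken mod 5.
A_1→A_2: (6)(23) − (20)(19) = -242
A_2→A_3: (20)(-25) − (-4)(23) = -408
A_3→A_4: (-4)(-21) − (-22)(-25) = -466
A_4→A_5: (-22)(-9) − (-21)(-21) = -243
A_5→A_1: (-21)(19) − (6)(-9) = -345
Σ = -1704
Area = |Σ|/2 = 852.

852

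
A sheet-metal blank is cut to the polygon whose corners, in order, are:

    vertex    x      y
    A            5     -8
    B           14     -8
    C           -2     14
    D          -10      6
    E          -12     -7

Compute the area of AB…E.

326.5

A→B: (5)(-8) − (14)(-8) = 72
B→C: (14)(14) − (-2)(-8) = 180
C→D: (-2)(6) − (-10)(14) = 128
D→E: (-10)(-7) − (-12)(6) = 142
E→A: (-12)(-8) − (5)(-7) = 131
Σ = 653
Area = |Σ|/2 = 326.5.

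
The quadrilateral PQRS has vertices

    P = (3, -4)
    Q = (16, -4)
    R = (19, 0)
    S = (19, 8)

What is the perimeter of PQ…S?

46

|PQ| = √((13)² + (0)²) = √169 = 13
|QR| = √((3)² + (4)²) = √25 = 5
|RS| = √((0)² + (8)²) = √64 = 8
|SP| = √((-16)² + (-12)²) = √400 = 20
Perimeter = 13 + 5 + 8 + 20 = 46.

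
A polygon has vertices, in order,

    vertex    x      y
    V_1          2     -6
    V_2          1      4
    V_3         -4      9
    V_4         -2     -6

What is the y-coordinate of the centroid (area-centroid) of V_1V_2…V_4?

Apply the shoelace (surveyor's) formula. First the cross-terms c_i = x_i·y_{i+1} − x_{i+1}·y_i:
  14, 25, 42, 24  ⇒  2A = 105, A = 52.5.
Then Σ (y_i + y_{i+1})·c_i = 135, so ȳ = 135 / (6·52.5) = 3/7.

3/7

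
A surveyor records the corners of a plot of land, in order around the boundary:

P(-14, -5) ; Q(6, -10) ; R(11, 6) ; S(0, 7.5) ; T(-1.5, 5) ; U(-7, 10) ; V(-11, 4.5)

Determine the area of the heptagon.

Apply Gauss's area formula: 2A = Σ (x_i·y_{i+1} − x_{i+1}·y_i), indices taken mod 7.
Σ = (170) + (146) + (82.5) + (11.25) + (20) + (78.5) + (118) = 626.25
Area = |Σ|/2 = 313.125.

313.125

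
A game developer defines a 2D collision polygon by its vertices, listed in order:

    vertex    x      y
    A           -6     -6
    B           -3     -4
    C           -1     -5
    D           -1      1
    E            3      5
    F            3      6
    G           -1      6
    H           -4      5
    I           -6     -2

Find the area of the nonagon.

55.5

Apply the surveyor's formula: 2A = Σ (x_i·y_{i+1} − x_{i+1}·y_i), indices taken mod 9.
Σ = (6) + (11) + (-6) + (-8) + (3) + (24) + (19) + (38) + (24) = 111
Area = |Σ|/2 = 55.5.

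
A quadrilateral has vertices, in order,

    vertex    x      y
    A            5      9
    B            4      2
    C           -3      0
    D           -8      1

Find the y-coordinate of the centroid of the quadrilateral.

Apply the shoelace (surveyor's) formula. First the cross-terms c_i = x_i·y_{i+1} − x_{i+1}·y_i:
  -26, 6, -3, -77  ⇒  2A = -100, A = -50.
Then Σ (y_i + y_{i+1})·c_i = -1047, so ȳ = -1047 / (6·(-50)) = 3.49.

3.49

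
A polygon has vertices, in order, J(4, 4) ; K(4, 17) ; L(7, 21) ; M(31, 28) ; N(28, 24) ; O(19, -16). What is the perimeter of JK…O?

114

|JK| = √((0)² + (13)²) = √169 = 13
|KL| = √((3)² + (4)²) = √25 = 5
|LM| = √((24)² + (7)²) = √625 = 25
|MN| = √((-3)² + (-4)²) = √25 = 5
|NO| = √((-9)² + (-40)²) = √1681 = 41
|OJ| = √((-15)² + (20)²) = √625 = 25
Perimeter = 13 + 5 + 25 + 5 + 41 + 25 = 114.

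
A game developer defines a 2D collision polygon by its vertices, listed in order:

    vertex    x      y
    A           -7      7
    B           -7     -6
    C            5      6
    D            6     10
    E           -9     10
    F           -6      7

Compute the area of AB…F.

Cross-terms: 91, -12, 14, 150, -3, 7  ⇒  Σ = 247
Area = |Σ|/2 = 123.5.

123.5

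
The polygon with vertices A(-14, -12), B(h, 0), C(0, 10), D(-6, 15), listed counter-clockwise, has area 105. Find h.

-6

Write out the shoelace sum; only the two edges meeting at B involve h:
2·Area = [((-14)·0 − h·(-12)) + (h·10 − 0·0)] + 342
       = 22·h + 342 = 210
⇒ h = -6.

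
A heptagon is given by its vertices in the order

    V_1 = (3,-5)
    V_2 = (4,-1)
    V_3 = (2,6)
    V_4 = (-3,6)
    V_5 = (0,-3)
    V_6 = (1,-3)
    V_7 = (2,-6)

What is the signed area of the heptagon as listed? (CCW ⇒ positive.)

46.5

V_1→V_2: (3)(-1) − (4)(-5) = 17
V_2→V_3: (4)(6) − (2)(-1) = 26
V_3→V_4: (2)(6) − (-3)(6) = 30
V_4→V_5: (-3)(-3) − (0)(6) = 9
V_5→V_6: (0)(-3) − (1)(-3) = 3
V_6→V_7: (1)(-6) − (2)(-3) = 0
V_7→V_1: (2)(-5) − (3)(-6) = 8
Σ = 93
Signed area = Σ/2 = 46.5 (positive ⇒ counter-clockwise traversal).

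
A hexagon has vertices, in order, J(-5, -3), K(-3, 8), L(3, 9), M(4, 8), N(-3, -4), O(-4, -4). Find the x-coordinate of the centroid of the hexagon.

-104/87

Apply the shoelace formula. First the cross-terms c_i = x_i·y_{i+1} − x_{i+1}·y_i:
  -49, -51, -12, 8, -4, -8  ⇒  2A = -116, A = -58.
Then Σ (x_i + x_{i+1})·c_i = 416, so x̄ = 416 / (6·(-58)) = -104/87.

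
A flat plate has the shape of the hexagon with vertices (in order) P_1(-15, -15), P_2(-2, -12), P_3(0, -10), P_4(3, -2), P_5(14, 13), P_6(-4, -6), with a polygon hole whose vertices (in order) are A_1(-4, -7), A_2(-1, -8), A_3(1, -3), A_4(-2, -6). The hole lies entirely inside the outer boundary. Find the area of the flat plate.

Outer boundary:
Apply the shoelace formula: 2A = Σ (x_i·y_{i+1} − x_{i+1}·y_i), indices taken mod 6.
Σ = (150) + (20) + (30) + (67) + (-32) + (-30) = 205
Area = |Σ|/2 = 102.5.
Hole:
Apply the shoelace (surveyor's) formula: 2A = Σ (x_i·y_{i+1} − x_{i+1}·y_i), indices taken mod 4.
Σ = (25) + (11) + (-12) + (-10) = 14
Area = |Σ|/2 = 7.
Net area = 102.5 − 7 = 95.5.

95.5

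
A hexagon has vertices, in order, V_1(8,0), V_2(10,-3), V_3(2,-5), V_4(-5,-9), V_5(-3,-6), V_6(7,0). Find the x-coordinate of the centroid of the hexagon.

Apply Gauss's area formula. First the cross-terms c_i = x_i·y_{i+1} − x_{i+1}·y_i:
  -24, -44, -43, 3, 42, 0  ⇒  2A = -66, A = -33.
Then Σ (x_i + x_{i+1})·c_i = -687, so x̄ = -687 / (6·(-33)) = 229/66.

229/66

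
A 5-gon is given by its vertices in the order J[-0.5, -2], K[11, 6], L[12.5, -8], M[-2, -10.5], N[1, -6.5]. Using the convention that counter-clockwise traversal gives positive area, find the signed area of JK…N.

-136.5

Σ = (19) + (-163) + (-147.25) + (23.5) + (-5.25) = -273
Signed area = Σ/2 = -136.5 (negative ⇒ clockwise traversal).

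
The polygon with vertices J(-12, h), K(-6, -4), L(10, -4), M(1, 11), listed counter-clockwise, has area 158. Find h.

Write out the shoelace sum; only the two edges meeting at J involve h:
2·Area = [(1·h − (-12)·11) + ((-12)·(-4) − (-6)·h)] + 178
       = 7·h + 358 = 316
⇒ h = -6.

-6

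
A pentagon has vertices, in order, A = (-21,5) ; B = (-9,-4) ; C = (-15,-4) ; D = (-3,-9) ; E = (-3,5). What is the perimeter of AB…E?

|AB| = √((12)² + (-9)²) = √225 = 15
|BC| = √((-6)² + (0)²) = √36 = 6
|CD| = √((12)² + (-5)²) = √169 = 13
|DE| = √((0)² + (14)²) = √196 = 14
|EA| = √((-18)² + (0)²) = √324 = 18
Perimeter = 15 + 6 + 13 + 14 + 18 = 66.

66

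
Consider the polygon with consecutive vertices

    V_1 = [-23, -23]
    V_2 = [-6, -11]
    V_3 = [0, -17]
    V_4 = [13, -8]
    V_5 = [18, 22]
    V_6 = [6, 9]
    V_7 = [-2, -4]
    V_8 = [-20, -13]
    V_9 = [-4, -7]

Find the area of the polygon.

428.5

Σ = (115) + (102) + (221) + (430) + (30) + (-6) + (-54) + (88) + (-69) = 857
Area = |Σ|/2 = 428.5.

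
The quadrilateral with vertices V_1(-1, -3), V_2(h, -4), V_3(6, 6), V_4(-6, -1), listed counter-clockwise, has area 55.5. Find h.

Write out the shoelace sum; only the two edges meeting at V_2 involve h:
2·Area = [((-1)·(-4) − h·(-3)) + (h·6 − 6·(-4))] + 47
       = 9·h + 75 = 111
⇒ h = 4.

4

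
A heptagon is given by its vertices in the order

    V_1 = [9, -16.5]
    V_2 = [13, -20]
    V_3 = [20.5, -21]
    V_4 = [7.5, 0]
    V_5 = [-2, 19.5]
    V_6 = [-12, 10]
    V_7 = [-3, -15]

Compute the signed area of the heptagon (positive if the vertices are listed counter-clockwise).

541.875

Cross-terms: 34.5, 137, 157.5, 146.25, 214, 210, 184.5  ⇒  Σ = 1083.75
Signed area = Σ/2 = 541.875 (positive ⇒ counter-clockwise traversal).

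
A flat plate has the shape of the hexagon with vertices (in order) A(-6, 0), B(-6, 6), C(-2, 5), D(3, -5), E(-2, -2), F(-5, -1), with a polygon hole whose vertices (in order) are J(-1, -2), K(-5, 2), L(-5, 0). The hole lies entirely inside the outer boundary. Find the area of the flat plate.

Outer boundary:
Apply the surveyor's formula: 2A = Σ (x_i·y_{i+1} − x_{i+1}·y_i), indices taken mod 6.
Σ = (-36) + (-18) + (-5) + (-16) + (-8) + (-6) = -89
Area = |Σ|/2 = 44.5.
Hole:
Apply the shoelace formula: 2A = Σ (x_i·y_{i+1} − x_{i+1}·y_i), indices taken mod 3.
J→K: (-1)(2) − (-5)(-2) = -12
K→L: (-5)(0) − (-5)(2) = 10
L→J: (-5)(-2) − (-1)(0) = 10
Σ = 8
Area = |Σ|/2 = 4.
Net area = 44.5 − 4 = 40.5.

40.5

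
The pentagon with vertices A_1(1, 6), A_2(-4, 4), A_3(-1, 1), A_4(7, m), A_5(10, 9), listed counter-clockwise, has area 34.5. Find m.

6

The doubled signed area Σ (x_i y_{i+1} − x_{i+1} y_i) is linear in m.
With m=0 it equals 135; the coefficient of m is -11 (from the two edges through A_4).
So -11·m + 135 = 2·34.5 = 69 ⇒ m = 6.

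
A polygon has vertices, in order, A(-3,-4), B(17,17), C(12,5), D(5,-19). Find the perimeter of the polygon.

|AB| = √((20)² + (21)²) = √841 = 29
|BC| = √((-5)² + (-12)²) = √169 = 13
|CD| = √((-7)² + (-24)²) = √625 = 25
|DA| = √((-8)² + (15)²) = √289 = 17
Perimeter = 29 + 13 + 25 + 17 = 84.

84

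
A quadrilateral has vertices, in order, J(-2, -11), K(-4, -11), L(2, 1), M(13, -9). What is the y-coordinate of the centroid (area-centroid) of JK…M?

-943/147

Apply the surveyor's formula. First the cross-terms c_i = x_i·y_{i+1} − x_{i+1}·y_i:
  -22, 18, -31, -161  ⇒  2A = -196, A = -98.
Then Σ (y_i + y_{i+1})·c_i = 3772, so ȳ = 3772 / (6·(-98)) = -943/147.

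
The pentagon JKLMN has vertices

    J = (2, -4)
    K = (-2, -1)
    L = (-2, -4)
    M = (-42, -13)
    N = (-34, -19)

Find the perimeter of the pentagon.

98

|JK| = √((-4)² + (3)²) = √25 = 5
|KL| = √((0)² + (-3)²) = √9 = 3
|LM| = √((-40)² + (-9)²) = √1681 = 41
|MN| = √((8)² + (-6)²) = √100 = 10
|NJ| = √((36)² + (15)²) = √1521 = 39
Perimeter = 5 + 3 + 41 + 10 + 39 = 98.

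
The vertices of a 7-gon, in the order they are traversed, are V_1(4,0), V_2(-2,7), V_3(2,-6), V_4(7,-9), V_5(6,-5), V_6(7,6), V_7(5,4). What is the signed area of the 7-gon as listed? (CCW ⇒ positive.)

61

Σ = (28) + (-2) + (24) + (19) + (71) + (-2) + (-16) = 122
Signed area = Σ/2 = 61 (positive ⇒ counter-clockwise traversal).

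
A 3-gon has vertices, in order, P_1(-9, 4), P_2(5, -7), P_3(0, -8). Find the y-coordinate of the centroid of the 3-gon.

-11/3

Apply the shoelace (surveyor's) formula. First the cross-terms c_i = x_i·y_{i+1} − x_{i+1}·y_i:
  43, -40, -72  ⇒  2A = -69, A = -34.5.
Then Σ (y_i + y_{i+1})·c_i = 759, so ȳ = 759 / (6·(-34.5)) = -11/3.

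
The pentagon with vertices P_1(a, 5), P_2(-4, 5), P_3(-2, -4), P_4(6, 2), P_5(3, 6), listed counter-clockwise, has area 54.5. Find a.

Write out the shoelace sum; only the two edges meeting at P_1 involve a:
2·Area = [(3·5 − a·6) + (a·5 − (-4)·5)] + 76
       = -1·a + 111 = 109
⇒ a = 2.

2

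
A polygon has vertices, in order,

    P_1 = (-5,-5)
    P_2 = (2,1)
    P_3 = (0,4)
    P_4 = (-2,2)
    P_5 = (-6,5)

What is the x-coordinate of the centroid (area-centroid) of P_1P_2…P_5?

Apply the shoelace (surveyor's) formula. First the cross-terms c_i = x_i·y_{i+1} − x_{i+1}·y_i:
  5, 8, 8, 2, 55  ⇒  2A = 78, A = 39.
Then Σ (x_i + x_{i+1})·c_i = -636, so x̄ = -636 / (6·39) = -106/39.

-106/39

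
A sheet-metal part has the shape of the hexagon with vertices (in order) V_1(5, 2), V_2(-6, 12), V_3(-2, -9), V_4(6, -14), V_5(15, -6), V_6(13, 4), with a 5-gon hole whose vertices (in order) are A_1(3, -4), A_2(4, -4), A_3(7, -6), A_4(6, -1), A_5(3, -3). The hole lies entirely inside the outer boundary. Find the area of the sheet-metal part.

Outer boundary:
Apply Gauss's area formula: 2A = Σ (x_i·y_{i+1} − x_{i+1}·y_i), indices taken mod 6.
Σ = (72) + (78) + (82) + (174) + (138) + (6) = 550
Area = |Σ|/2 = 275.
Hole:
Apply the surveyor's formula: 2A = Σ (x_i·y_{i+1} − x_{i+1}·y_i), indices taken mod 5.
Σ = (4) + (4) + (29) + (-15) + (-3) = 19
Area = |Σ|/2 = 9.5.
Net area = 275 − 9.5 = 265.5.

265.5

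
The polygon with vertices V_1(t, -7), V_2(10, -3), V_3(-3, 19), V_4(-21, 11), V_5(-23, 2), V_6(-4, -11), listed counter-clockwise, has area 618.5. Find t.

15

Write out the shoelace sum; only the two edges meeting at V_1 involve t:
2·Area = [((-4)·(-7) − t·(-11)) + (t·(-3) − 10·(-7))] + 1019
       = 8·t + 1117 = 1237
⇒ t = 15.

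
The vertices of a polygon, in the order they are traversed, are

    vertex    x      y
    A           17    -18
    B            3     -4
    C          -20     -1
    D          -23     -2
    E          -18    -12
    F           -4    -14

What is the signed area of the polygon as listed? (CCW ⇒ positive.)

337

Cross-terms: -14, -83, 17, 240, 204, 310  ⇒  Σ = 674
Signed area = Σ/2 = 337 (positive ⇒ counter-clockwise traversal).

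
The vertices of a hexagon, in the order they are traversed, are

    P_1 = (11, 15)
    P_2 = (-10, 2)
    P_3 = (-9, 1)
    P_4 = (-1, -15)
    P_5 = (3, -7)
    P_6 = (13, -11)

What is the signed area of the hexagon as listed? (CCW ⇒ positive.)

371

Apply the shoelace (surveyor's) formula: 2A = Σ (x_i·y_{i+1} − x_{i+1}·y_i), indices taken mod 6.
P_1→P_2: (11)(2) − (-10)(15) = 172
P_2→P_3: (-10)(1) − (-9)(2) = 8
P_3→P_4: (-9)(-15) − (-1)(1) = 136
P_4→P_5: (-1)(-7) − (3)(-15) = 52
P_5→P_6: (3)(-11) − (13)(-7) = 58
P_6→P_1: (13)(15) − (11)(-11) = 316
Σ = 742
Signed area = Σ/2 = 371 (positive ⇒ counter-clockwise traversal).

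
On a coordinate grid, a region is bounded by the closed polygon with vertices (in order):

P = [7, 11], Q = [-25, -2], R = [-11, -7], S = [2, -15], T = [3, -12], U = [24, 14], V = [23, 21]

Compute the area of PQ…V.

616

Apply the shoelace (surveyor's) formula: 2A = Σ (x_i·y_{i+1} − x_{i+1}·y_i), indices taken mod 7.
P→Q: (7)(-2) − (-25)(11) = 261
Q→R: (-25)(-7) − (-11)(-2) = 153
R→S: (-11)(-15) − (2)(-7) = 179
S→T: (2)(-12) − (3)(-15) = 21
T→U: (3)(14) − (24)(-12) = 330
U→V: (24)(21) − (23)(14) = 182
V→P: (23)(11) − (7)(21) = 106
Σ = 1232
Area = |Σ|/2 = 616.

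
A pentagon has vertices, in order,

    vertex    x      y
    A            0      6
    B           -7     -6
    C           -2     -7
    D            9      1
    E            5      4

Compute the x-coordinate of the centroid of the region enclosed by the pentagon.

128/201

Apply the shoelace formula. First the cross-terms c_i = x_i·y_{i+1} − x_{i+1}·y_i:
  42, 37, 61, 31, 30  ⇒  2A = 201, A = 100.5.
Then Σ (x_i + x_{i+1})·c_i = 384, so x̄ = 384 / (6·100.5) = 128/201.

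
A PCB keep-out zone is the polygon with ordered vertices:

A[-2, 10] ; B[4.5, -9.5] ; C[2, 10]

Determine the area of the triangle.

39

Cross-terms: -26, 64, 40  ⇒  Σ = 78
Area = |Σ|/2 = 39.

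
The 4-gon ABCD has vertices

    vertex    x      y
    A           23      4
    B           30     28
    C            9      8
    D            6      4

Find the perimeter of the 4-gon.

76

|AB| = √((7)² + (24)²) = √625 = 25
|BC| = √((-21)² + (-20)²) = √841 = 29
|CD| = √((-3)² + (-4)²) = √25 = 5
|DA| = √((17)² + (0)²) = √289 = 17
Perimeter = 25 + 29 + 5 + 17 = 76.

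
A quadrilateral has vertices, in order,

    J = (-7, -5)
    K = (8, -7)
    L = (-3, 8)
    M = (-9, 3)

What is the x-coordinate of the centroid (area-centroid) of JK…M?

Apply the shoelace (surveyor's) formula. First the cross-terms c_i = x_i·y_{i+1} − x_{i+1}·y_i:
  89, 43, 63, 66  ⇒  2A = 261, A = 130.5.
Then Σ (x_i + x_{i+1})·c_i = -1508, so x̄ = -1508 / (6·130.5) = -52/27.

-52/27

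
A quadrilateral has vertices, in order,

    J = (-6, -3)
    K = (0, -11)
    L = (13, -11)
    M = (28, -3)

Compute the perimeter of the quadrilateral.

74

|JK| = √((6)² + (-8)²) = √100 = 10
|KL| = √((13)² + (0)²) = √169 = 13
|LM| = √((15)² + (8)²) = √289 = 17
|MJ| = √((-34)² + (0)²) = √1156 = 34
Perimeter = 10 + 13 + 17 + 34 = 74.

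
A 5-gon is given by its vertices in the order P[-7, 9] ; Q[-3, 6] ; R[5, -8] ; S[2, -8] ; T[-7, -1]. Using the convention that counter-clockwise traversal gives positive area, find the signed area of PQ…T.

Apply the surveyor's formula: 2A = Σ (x_i·y_{i+1} − x_{i+1}·y_i), indices taken mod 5.
Σ = (-15) + (-6) + (-24) + (-58) + (-70) = -173
Signed area = Σ/2 = -86.5 (negative ⇒ clockwise traversal).

-86.5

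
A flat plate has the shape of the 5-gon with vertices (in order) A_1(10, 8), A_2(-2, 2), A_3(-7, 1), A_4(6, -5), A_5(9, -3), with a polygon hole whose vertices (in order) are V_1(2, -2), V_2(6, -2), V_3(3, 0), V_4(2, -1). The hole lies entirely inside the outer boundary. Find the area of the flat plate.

Outer boundary:
Apply the shoelace (surveyor's) formula: 2A = Σ (x_i·y_{i+1} − x_{i+1}·y_i), indices taken mod 5.
Σ = (36) + (12) + (29) + (27) + (102) = 206
Area = |Σ|/2 = 103.
Hole:
Apply the shoelace formula: 2A = Σ (x_i·y_{i+1} − x_{i+1}·y_i), indices taken mod 4.
V_1→V_2: (2)(-2) − (6)(-2) = 8
V_2→V_3: (6)(0) − (3)(-2) = 6
V_3→V_4: (3)(-1) − (2)(0) = -3
V_4→V_1: (2)(-2) − (2)(-1) = -2
Σ = 9
Area = |Σ|/2 = 4.5.
Net area = 103 − 4.5 = 98.5.

98.5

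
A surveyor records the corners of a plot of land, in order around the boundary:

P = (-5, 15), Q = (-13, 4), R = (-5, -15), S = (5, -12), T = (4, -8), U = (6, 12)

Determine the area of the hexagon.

Apply the shoelace (surveyor's) formula: 2A = Σ (x_i·y_{i+1} − x_{i+1}·y_i), indices taken mod 6.
Σ = (175) + (215) + (135) + (8) + (96) + (150) = 779
Area = |Σ|/2 = 389.5.

389.5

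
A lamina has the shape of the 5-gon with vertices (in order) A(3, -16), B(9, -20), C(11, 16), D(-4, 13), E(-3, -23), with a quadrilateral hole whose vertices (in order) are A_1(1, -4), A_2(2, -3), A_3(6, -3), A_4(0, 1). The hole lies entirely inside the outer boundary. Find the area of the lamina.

Outer boundary:
Apply the shoelace (surveyor's) formula: 2A = Σ (x_i·y_{i+1} − x_{i+1}·y_i), indices taken mod 5.
Cross-terms: 84, 364, 207, 131, 117  ⇒  Σ = 903
Area = |Σ|/2 = 451.5.
Hole:
Σ = (5) + (12) + (6) + (-1) = 22
Area = |Σ|/2 = 11.
Net area = 451.5 − 11 = 440.5.

440.5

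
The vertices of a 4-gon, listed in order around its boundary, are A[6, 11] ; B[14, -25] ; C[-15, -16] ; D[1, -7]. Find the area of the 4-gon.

364.5

Apply the shoelace (surveyor's) formula: 2A = Σ (x_i·y_{i+1} − x_{i+1}·y_i), indices taken mod 4.
Cross-terms: -304, -599, 121, 53  ⇒  Σ = -729
Area = |Σ|/2 = 364.5.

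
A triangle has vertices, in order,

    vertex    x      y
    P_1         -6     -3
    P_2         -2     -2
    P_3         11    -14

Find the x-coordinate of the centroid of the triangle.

1

Apply the shoelace (surveyor's) formula. First the cross-terms c_i = x_i·y_{i+1} − x_{i+1}·y_i:
  6, 50, -117  ⇒  2A = -61, A = -30.5.
Then Σ (x_i + x_{i+1})·c_i = -183, so x̄ = -183 / (6·(-30.5)) = 1.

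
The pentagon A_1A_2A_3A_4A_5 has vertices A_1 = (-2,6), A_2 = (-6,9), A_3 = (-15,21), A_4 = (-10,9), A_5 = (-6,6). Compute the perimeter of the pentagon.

|A_1A_2| = √((-4)² + (3)²) = √25 = 5
|A_2A_3| = √((-9)² + (12)²) = √225 = 15
|A_3A_4| = √((5)² + (-12)²) = √169 = 13
|A_4A_5| = √((4)² + (-3)²) = √25 = 5
|A_5A_1| = √((4)² + (0)²) = √16 = 4
Perimeter = 5 + 15 + 13 + 5 + 4 = 42.

42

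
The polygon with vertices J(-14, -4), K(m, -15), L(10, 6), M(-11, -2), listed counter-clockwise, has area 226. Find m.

Write out the shoelace sum; only the two edges meeting at K involve m:
2·Area = [((-14)·(-15) − m·(-4)) + (m·6 − 10·(-15))] + 62
       = 10·m + 422 = 452
⇒ m = 3.

3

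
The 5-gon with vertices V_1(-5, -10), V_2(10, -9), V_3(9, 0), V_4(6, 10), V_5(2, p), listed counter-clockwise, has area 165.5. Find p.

5

Write out the shoelace sum; only the two edges meeting at V_5 involve p:
2·Area = [(6·p − 2·10) + (2·(-10) − (-5)·p)] + 316
       = 11·p + 276 = 331
⇒ p = 5.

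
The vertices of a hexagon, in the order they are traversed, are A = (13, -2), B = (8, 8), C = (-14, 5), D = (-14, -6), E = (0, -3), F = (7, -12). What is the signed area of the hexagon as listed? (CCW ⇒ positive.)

Apply the shoelace formula: 2A = Σ (x_i·y_{i+1} − x_{i+1}·y_i), indices taken mod 6.
Σ = (120) + (152) + (154) + (42) + (21) + (142) = 631
Signed area = Σ/2 = 315.5 (positive ⇒ counter-clockwise traversal).

315.5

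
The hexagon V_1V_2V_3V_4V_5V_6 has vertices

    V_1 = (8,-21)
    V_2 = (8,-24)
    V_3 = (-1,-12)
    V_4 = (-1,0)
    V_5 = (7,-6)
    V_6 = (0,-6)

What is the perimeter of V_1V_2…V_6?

|V_1V_2| = √((0)² + (-3)²) = √9 = 3
|V_2V_3| = √((-9)² + (12)²) = √225 = 15
|V_3V_4| = √((0)² + (12)²) = √144 = 12
|V_4V_5| = √((8)² + (-6)²) = √100 = 10
|V_5V_6| = √((-7)² + (0)²) = √49 = 7
|V_6V_1| = √((8)² + (-15)²) = √289 = 17
Perimeter = 3 + 15 + 12 + 10 + 7 + 17 = 64.

64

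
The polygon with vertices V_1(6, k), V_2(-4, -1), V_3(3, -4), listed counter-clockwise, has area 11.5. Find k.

-2

The doubled signed area Σ (x_i y_{i+1} − x_{i+1} y_i) is linear in k.
With k=0 it equals 37; the coefficient of k is 7 (from the two edges through V_1).
So 7·k + 37 = 2·11.5 = 23 ⇒ k = -2.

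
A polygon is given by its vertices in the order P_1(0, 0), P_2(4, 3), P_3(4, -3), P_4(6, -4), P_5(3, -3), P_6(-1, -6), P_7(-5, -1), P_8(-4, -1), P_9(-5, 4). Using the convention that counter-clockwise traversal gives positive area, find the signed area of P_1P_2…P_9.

Apply Gauss's area formula: 2A = Σ (x_i·y_{i+1} − x_{i+1}·y_i), indices taken mod 9.
Σ = (0) + (-24) + (2) + (-6) + (-21) + (-29) + (1) + (-21) + (0) = -98
Signed area = Σ/2 = -49 (negative ⇒ clockwise traversal).

-49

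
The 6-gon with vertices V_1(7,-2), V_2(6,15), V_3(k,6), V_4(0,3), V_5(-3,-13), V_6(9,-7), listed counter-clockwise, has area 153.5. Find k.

Write out the shoelace sum; only the two edges meeting at V_3 involve k:
2·Area = [(6·6 − k·15) + (k·3 − 0·6)] + 295
       = -12·k + 331 = 307
⇒ k = 2.

2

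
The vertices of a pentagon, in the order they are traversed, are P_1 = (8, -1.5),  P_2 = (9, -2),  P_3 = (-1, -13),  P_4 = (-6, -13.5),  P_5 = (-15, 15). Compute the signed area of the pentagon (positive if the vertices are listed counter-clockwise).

-288

P_1→P_2: (8)(-2) − (9)(-1.5) = -2.5
P_2→P_3: (9)(-13) − (-1)(-2) = -119
P_3→P_4: (-1)(-13.5) − (-6)(-13) = -64.5
P_4→P_5: (-6)(15) − (-15)(-13.5) = -292.5
P_5→P_1: (-15)(-1.5) − (8)(15) = -97.5
Σ = -576
Signed area = Σ/2 = -288 (negative ⇒ clockwise traversal).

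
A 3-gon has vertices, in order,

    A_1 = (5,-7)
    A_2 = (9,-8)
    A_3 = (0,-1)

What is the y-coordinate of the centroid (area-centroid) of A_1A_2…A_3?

Apply the shoelace formula. First the cross-terms c_i = x_i·y_{i+1} − x_{i+1}·y_i:
  23, -9, 5  ⇒  2A = 19, A = 9.5.
Then Σ (y_i + y_{i+1})·c_i = -304, so ȳ = -304 / (6·9.5) = -16/3.

-16/3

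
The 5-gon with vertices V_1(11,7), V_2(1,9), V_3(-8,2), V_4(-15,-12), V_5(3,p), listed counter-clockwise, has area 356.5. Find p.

-14

The doubled signed area Σ (x_i y_{i+1} − x_{i+1} y_i) is linear in p.
With p=0 it equals 349; the coefficient of p is -26 (from the two edges through V_5).
So -26·p + 349 = 2·356.5 = 713 ⇒ p = -14.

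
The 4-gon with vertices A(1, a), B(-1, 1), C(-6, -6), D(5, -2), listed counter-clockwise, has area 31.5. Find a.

1

Write out the shoelace sum; only the two edges meeting at A involve a:
2·Area = [(5·a − 1·(-2)) + (1·1 − (-1)·a)] + 54
       = 6·a + 57 = 63
⇒ a = 1.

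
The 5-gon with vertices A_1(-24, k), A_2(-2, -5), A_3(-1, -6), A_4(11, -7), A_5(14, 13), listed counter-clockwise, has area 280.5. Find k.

The doubled signed area Σ (x_i y_{i+1} − x_{i+1} y_i) is linear in k.
With k=0 it equals 753; the coefficient of k is 16 (from the two edges through A_1).
So 16·k + 753 = 2·280.5 = 561 ⇒ k = -12.

-12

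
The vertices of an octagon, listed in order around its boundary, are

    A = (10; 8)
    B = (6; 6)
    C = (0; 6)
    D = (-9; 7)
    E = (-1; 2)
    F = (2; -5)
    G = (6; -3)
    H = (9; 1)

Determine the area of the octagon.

Σ = (12) + (36) + (54) + (-11) + (1) + (24) + (33) + (62) = 211
Area = |Σ|/2 = 105.5.

105.5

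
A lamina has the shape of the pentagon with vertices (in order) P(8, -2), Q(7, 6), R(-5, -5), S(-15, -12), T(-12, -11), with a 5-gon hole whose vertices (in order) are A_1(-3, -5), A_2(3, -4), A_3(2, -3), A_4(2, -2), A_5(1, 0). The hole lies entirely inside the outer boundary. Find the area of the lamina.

75

Outer boundary:
Apply the shoelace (surveyor's) formula: 2A = Σ (x_i·y_{i+1} − x_{i+1}·y_i), indices taken mod 5.
Σ = (62) + (-5) + (-15) + (21) + (112) = 175
Area = |Σ|/2 = 87.5.
Hole:
Apply Gauss's area formula: 2A = Σ (x_i·y_{i+1} − x_{i+1}·y_i), indices taken mod 5.
A_1→A_2: (-3)(-4) − (3)(-5) = 27
A_2→A_3: (3)(-3) − (2)(-4) = -1
A_3→A_4: (2)(-2) − (2)(-3) = 2
A_4→A_5: (2)(0) − (1)(-2) = 2
A_5→A_1: (1)(-5) − (-3)(0) = -5
Σ = 25
Area = |Σ|/2 = 12.5.
Net area = 87.5 − 12.5 = 75.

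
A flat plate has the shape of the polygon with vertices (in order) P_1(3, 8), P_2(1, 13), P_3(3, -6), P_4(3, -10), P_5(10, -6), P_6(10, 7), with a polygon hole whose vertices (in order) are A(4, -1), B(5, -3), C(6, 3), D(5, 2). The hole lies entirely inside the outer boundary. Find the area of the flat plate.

Outer boundary:
Σ = (31) + (-45) + (-12) + (82) + (130) + (59) = 245
Area = |Σ|/2 = 122.5.
Hole:
Σ = (-7) + (33) + (-3) + (-13) = 10
Area = |Σ|/2 = 5.
Net area = 122.5 − 5 = 117.5.

117.5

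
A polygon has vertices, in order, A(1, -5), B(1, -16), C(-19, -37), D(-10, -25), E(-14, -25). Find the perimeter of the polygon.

|AB| = √((0)² + (-11)²) = √121 = 11
|BC| = √((-20)² + (-21)²) = √841 = 29
|CD| = √((9)² + (12)²) = √225 = 15
|DE| = √((-4)² + (0)²) = √16 = 4
|EA| = √((15)² + (20)²) = √625 = 25
Perimeter = 11 + 29 + 15 + 4 + 25 = 84.

84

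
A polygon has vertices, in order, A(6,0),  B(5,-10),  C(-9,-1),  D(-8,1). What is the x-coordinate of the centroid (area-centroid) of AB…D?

Apply the shoelace (surveyor's) formula. First the cross-terms c_i = x_i·y_{i+1} − x_{i+1}·y_i:
  -60, -95, -17, -6  ⇒  2A = -178, A = -89.
Then Σ (x_i + x_{i+1})·c_i = 21, so x̄ = 21 / (6·(-89)) = -7/178.

-7/178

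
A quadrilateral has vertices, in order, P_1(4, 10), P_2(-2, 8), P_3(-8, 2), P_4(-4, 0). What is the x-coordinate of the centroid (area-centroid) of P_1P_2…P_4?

Apply Gauss's area formula. First the cross-terms c_i = x_i·y_{i+1} − x_{i+1}·y_i:
  52, 60, 8, -40  ⇒  2A = 80, A = 40.
Then Σ (x_i + x_{i+1})·c_i = -592, so x̄ = -592 / (6·40) = -37/15.

-37/15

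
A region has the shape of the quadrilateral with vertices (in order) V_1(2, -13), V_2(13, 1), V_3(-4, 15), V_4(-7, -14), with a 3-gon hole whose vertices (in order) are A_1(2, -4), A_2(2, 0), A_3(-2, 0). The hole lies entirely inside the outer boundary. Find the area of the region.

Outer boundary:
V_1→V_2: (2)(1) − (13)(-13) = 171
V_2→V_3: (13)(15) − (-4)(1) = 199
V_3→V_4: (-4)(-14) − (-7)(15) = 161
V_4→V_1: (-7)(-13) − (2)(-14) = 119
Σ = 650
Area = |Σ|/2 = 325.
Hole:
Cross-terms: 8, 0, 8  ⇒  Σ = 16
Area = |Σ|/2 = 8.
Net area = 325 − 8 = 317.

317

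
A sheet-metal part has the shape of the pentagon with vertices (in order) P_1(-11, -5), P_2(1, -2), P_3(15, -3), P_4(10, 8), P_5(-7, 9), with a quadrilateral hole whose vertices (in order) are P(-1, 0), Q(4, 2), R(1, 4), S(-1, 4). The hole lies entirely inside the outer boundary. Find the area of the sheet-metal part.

230

Outer boundary:
Cross-terms: 27, 27, 150, 146, 134  ⇒  Σ = 484
Area = |Σ|/2 = 242.
Hole:
Apply Gauss's area formula: 2A = Σ (x_i·y_{i+1} − x_{i+1}·y_i), indices taken mod 4.
Cross-terms: -2, 14, 8, 4  ⇒  Σ = 24
Area = |Σ|/2 = 12.
Net area = 242 − 12 = 230.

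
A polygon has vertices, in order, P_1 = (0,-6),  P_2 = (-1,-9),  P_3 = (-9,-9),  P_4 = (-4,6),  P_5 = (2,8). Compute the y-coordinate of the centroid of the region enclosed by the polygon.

Apply the shoelace formula. First the cross-terms c_i = x_i·y_{i+1} − x_{i+1}·y_i:
  -6, -72, -90, -44, -12  ⇒  2A = -224, A = -112.
Then Σ (y_i + y_{i+1})·c_i = 1016, so ȳ = 1016 / (6·(-112)) = -127/84.

-127/84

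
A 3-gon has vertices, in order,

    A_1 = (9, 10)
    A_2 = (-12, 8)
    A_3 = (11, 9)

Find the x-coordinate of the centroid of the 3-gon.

8/3

Apply Gauss's area formula. First the cross-terms c_i = x_i·y_{i+1} − x_{i+1}·y_i:
  192, -196, 29  ⇒  2A = 25, A = 12.5.
Then Σ (x_i + x_{i+1})·c_i = 200, so x̄ = 200 / (6·12.5) = 8/3.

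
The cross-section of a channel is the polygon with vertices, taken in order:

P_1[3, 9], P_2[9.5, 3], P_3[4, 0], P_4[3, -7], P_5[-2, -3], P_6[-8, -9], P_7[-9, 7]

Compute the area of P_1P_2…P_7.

192.25

Apply the shoelace formula: 2A = Σ (x_i·y_{i+1} − x_{i+1}·y_i), indices taken mod 7.
P_1→P_2: (3)(3) − (9.5)(9) = -76.5
P_2→P_3: (9.5)(0) − (4)(3) = -12
P_3→P_4: (4)(-7) − (3)(0) = -28
P_4→P_5: (3)(-3) − (-2)(-7) = -23
P_5→P_6: (-2)(-9) − (-8)(-3) = -6
P_6→P_7: (-8)(7) − (-9)(-9) = -137
P_7→P_1: (-9)(9) − (3)(7) = -102
Σ = -384.5
Area = |Σ|/2 = 192.25.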